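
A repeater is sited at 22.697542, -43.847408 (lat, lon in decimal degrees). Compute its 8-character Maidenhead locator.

GL82bq87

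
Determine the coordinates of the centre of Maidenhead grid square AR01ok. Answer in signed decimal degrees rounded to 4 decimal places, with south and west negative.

81.4375, -178.7917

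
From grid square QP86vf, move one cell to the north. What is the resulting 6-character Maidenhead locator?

QP86vg

Latitude subsquare f = 5; +1 → 6 = g.
The longitude characters are unchanged.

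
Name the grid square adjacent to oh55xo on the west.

OH55wo

Longitude subsquare x = 23; −1 → 22 = w.
The latitude characters are unchanged.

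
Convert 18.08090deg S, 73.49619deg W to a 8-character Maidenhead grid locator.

FH31gw00

Add 180° to longitude and 90° to latitude: 106.50381, 71.91910.
Field: 106.50381/20 → 5 → F, 71.91910/10 → 7 → H; chars FH.
Square: 6.50381/2 → 3, 1.91910/1 → 1; chars 31.
Subsquare: 0.50381/0.0833333 → 6 → g, 0.91910/0.0416667 → 22 → w; chars gw.
Extended square: 0.00381/0.00833333 → 0, 0.00243/0.00416667 → 0; chars 00.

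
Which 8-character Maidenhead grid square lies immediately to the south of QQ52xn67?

QQ52xn66

Latitude extended square 7; −1 → 6.
The longitude characters are unchanged.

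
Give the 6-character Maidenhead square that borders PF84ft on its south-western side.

Longitude subsquare f = 5; −1 → 4 = e.
Latitude subsquare t = 19; −1 → 18 = s.

PF84es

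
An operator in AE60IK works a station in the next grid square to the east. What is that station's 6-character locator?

Longitude subsquare i = 8; +1 → 9 = j.
The latitude characters are unchanged.

AE60jk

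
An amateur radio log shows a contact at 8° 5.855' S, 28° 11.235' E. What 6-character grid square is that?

KI41cv

Shift to the Maidenhead origin (180°W, 90°S): lon 208.1873, lat 81.9024.
Field (20°×10°, letters A–R): lon ⌊208.1873/20⌋ = 10 → K; lat ⌊81.9024/10⌋ = 8 → I.
Square (2°×1°, digits 0–9): lon ⌊8.1873/2⌋ = 4; lat ⌊1.9024/1⌋ = 1.
Subsquare (5′×2.5′, letters a–x): lon ⌊0.1873/0.0833333⌋ = 2 → c; lat ⌊0.9024/0.0416667⌋ = 21 → v.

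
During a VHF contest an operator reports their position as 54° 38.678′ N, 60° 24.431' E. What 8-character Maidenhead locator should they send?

MO04ep84

Shift to the Maidenhead origin (180°W, 90°S): lon 240.40718, lat 144.64463.
Field: 240.40718/20 → 12 → M, 144.64463/10 → 14 → O; chars MO.
Square: 0.40718/2 → 0, 4.64463/1 → 4; chars 04.
Subsquare: 0.40718/0.0833333 → 4 → e, 0.64463/0.0416667 → 15 → p; chars ep.
Extended square: 0.07385/0.00833333 → 8, 0.01963/0.00416667 → 4; chars 84.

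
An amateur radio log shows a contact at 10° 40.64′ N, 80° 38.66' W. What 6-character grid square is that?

EK90qq

Offset from 180°W / 90°S: lon 99.3557°, lat 100.6773°.
Field: lon ⌊99.3557/20⌋ = 4 → E; lat ⌊100.6773/10⌋ = 10 → K.
Square: lon ⌊19.3557/2⌋ = 9; lat ⌊0.6773/1⌋ = 0.
Subsquare: lon ⌊1.3557/0.0833333⌋ = 16 → q; lat ⌊0.6773/0.0416667⌋ = 16 → q.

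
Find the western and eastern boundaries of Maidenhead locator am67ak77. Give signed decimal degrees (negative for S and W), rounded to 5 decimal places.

Field A=0, M=12: +0·20° lon, +12·10° lat → SW at lon -180°, lat 30°.
Square 6, 7: +6·2° lon, +7·1° lat → SW at lon -168°, lat 37°.
Subsquare a=0, k=10: +0·0.0833333° lon, +10·0.0416667° lat → SW at lon -168°, lat 37.4167°.
Extended square 7, 7: +7·0.00833333° lon, +7·0.00416667° lat → SW at lon -167.942°, lat 37.4458°.
Cell spans 0.00833333° lon × 0.00416667° lat.
west -167.94167, east -167.93333.

-167.94167, -167.93333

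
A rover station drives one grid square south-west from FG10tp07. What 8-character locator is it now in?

FG10sp96

Longitude extended square 0; −1 → -1, wraps to 9, carry into subsquare.
Longitude subsquare t = 19; −1 → 18 = s.
Latitude extended square 7; −1 → 6.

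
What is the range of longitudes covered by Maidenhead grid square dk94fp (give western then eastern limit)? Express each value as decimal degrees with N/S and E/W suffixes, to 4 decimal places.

Field D=3, K=10: +3·20° lon, +10·10° lat → SW at lon -120°, lat 10°.
Square 9, 4: +9·2° lon, +4·1° lat → SW at lon -102°, lat 14°.
Subsquare f=5, p=15: +5·0.0833333° lon, +15·0.0416667° lat → SW at lon -101.583°, lat 14.625°.
Cell spans 0.0833333° lon × 0.0416667° lat.
west 101.5833° W, east 101.5000° W.

101.5833° W, 101.5000° W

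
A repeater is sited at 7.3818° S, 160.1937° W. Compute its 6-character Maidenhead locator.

Shift to the Maidenhead origin (180°W, 90°S): lon 19.8063, lat 82.6182.
Field (20°×10°, letters A–R): lon ⌊19.8063/20⌋ = 0 → A; lat ⌊82.6182/10⌋ = 8 → I.
Square (2°×1°, digits 0–9): lon ⌊19.8063/2⌋ = 9; lat ⌊2.6182/1⌋ = 2.
Subsquare (5′×2.5′, letters a–x): lon ⌊1.8063/0.0833333⌋ = 21 → v; lat ⌊0.6182/0.0416667⌋ = 14 → o.

AI92vo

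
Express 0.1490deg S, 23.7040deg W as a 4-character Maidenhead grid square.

HI89

Offset from 180°W / 90°S: lon 156.30°, lat 89.85°.
Field: lon ⌊156.30/20⌋ = 7 → H; lat ⌊89.85/10⌋ = 8 → I.
Square: lon ⌊16.30/2⌋ = 8; lat ⌊9.85/1⌋ = 9.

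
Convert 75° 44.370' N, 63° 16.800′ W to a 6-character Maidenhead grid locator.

FQ85ir

Offset from 180°W / 90°S: lon 116.7200°, lat 165.7395°.
Field: 116.7200/20 → 5 → F, 165.7395/10 → 16 → Q; chars FQ.
Square: 16.7200/2 → 8, 5.7395/1 → 5; chars 85.
Subsquare: 0.7200/0.0833333 → 8 → i, 0.7395/0.0416667 → 17 → r; chars ir.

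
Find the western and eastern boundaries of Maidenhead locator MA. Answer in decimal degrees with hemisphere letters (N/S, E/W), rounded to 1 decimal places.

Field M=12, A=0: +12·20° lon, +0·10° lat → SW at lon 60°, lat -90°.
Cell spans 20° lon × 10° lat.
west 60.0° E, east 80.0° E.

60.0° E, 80.0° E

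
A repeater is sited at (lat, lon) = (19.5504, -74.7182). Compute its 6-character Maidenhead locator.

FK29pn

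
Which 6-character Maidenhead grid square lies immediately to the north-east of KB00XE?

KB10af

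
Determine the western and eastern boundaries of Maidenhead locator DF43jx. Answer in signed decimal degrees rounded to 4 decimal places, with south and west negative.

Field D=3, F=5: +3·20° lon, +5·10° lat → SW at lon -120°, lat -40°.
Square 4, 3: +4·2° lon, +3·1° lat → SW at lon -112°, lat -37°.
Subsquare j=9, x=23: +9·0.0833333° lon, +23·0.0416667° lat → SW at lon -111.25°, lat -36.0417°.
Cell spans 0.0833333° lon × 0.0416667° lat.
west -111.2500, east -111.1667.

-111.2500, -111.1667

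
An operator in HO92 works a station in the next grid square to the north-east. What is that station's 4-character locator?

IO03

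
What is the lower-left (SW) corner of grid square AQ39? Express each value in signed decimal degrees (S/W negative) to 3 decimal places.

Field A=0, Q=16: +0·20° lon, +16·10° lat → SW at lon -180°, lat 70°.
Square 3, 9: +3·2° lon, +9·1° lat → SW at lon -174°, lat 79°.
latitude 79.000, longitude -174.000.

79.000, -174.000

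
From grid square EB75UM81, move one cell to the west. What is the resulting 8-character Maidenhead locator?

EB75um71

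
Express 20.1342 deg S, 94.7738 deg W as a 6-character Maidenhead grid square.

Add 180° to longitude and 90° to latitude: 85.2262, 69.8658.
Field: 85.2262/20 → 4 → E, 69.8658/10 → 6 → G; chars EG.
Square: 5.2262/2 → 2, 9.8658/1 → 9; chars 29.
Subsquare: 1.2262/0.0833333 → 14 → o, 0.8658/0.0416667 → 20 → u; chars ou.

EG29ou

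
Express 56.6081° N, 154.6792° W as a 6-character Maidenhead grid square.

BO26po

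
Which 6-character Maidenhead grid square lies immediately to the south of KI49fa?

KI48fx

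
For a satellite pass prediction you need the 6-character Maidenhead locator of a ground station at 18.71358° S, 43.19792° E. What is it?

Add 180° to longitude and 90° to latitude: 223.1979, 71.2864.
Field: lon ⌊223.1979/20⌋ = 11 → L; lat ⌊71.2864/10⌋ = 7 → H.
Square: lon ⌊3.1979/2⌋ = 1; lat ⌊1.2864/1⌋ = 1.
Subsquare: lon ⌊1.1979/0.0833333⌋ = 14 → o; lat ⌊0.2864/0.0416667⌋ = 6 → g.

LH11og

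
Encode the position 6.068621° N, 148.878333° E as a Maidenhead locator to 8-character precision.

QJ46kb56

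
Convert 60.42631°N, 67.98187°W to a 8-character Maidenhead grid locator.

FP60ak22

Add 180° to longitude and 90° to latitude: 112.01813, 150.42631.
Field: lon ⌊112.01813/20⌋ = 5 → F; lat ⌊150.42631/10⌋ = 15 → P.
Square: lon ⌊12.01813/2⌋ = 6; lat ⌊0.42631/1⌋ = 0.
Subsquare: lon ⌊0.01813/0.0833333⌋ = 0 → a; lat ⌊0.42631/0.0416667⌋ = 10 → k.
Extended square: lon ⌊0.01813/0.00833333⌋ = 2; lat ⌊0.00964/0.00416667⌋ = 2.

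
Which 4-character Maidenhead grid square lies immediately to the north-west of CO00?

Longitude square 0; −1 → -1, wraps to 9, carry into field.
Longitude field C = 2; −1 → 1 = B.
Latitude square 0; +1 → 1.

BO91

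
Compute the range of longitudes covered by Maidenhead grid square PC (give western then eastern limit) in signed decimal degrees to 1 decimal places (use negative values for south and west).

Field P=15, C=2: +15·20° lon, +2·10° lat → SW at lon 120°, lat -70°.
Cell spans 20° lon × 10° lat.
west 120.0, east 140.0.

120.0, 140.0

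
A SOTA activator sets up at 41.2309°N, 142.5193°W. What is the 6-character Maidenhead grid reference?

BN81rf

Add 180° to longitude and 90° to latitude: 37.4807, 131.2309.
Field: 37.4807/20 → 1 → B, 131.2309/10 → 13 → N; chars BN.
Square: 17.4807/2 → 8, 1.2309/1 → 1; chars 81.
Subsquare: 1.4807/0.0833333 → 17 → r, 0.2309/0.0416667 → 5 → f; chars rf.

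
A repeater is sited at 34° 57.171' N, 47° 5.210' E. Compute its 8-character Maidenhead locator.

LM34nw08

Add 180° to longitude and 90° to latitude: 227.08683, 124.95285.
Field: lon ⌊227.08683/20⌋ = 11 → L; lat ⌊124.95285/10⌋ = 12 → M.
Square: lon ⌊7.08683/2⌋ = 3; lat ⌊4.95285/1⌋ = 4.
Subsquare: lon ⌊1.08683/0.0833333⌋ = 13 → n; lat ⌊0.95285/0.0416667⌋ = 22 → w.
Extended square: lon ⌊0.00350/0.00833333⌋ = 0; lat ⌊0.03618/0.00416667⌋ = 8.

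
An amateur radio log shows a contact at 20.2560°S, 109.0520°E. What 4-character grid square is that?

OG49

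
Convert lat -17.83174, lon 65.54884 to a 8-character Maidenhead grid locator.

MH22se50

Offset from 180°W / 90°S: lon 245.54884°, lat 72.16826°.
Field: lon ⌊245.54884/20⌋ = 12 → M; lat ⌊72.16826/10⌋ = 7 → H.
Square: lon ⌊5.54884/2⌋ = 2; lat ⌊2.16826/1⌋ = 2.
Subsquare: lon ⌊1.54884/0.0833333⌋ = 18 → s; lat ⌊0.16826/0.0416667⌋ = 4 → e.
Extended square: lon ⌊0.04884/0.00833333⌋ = 5; lat ⌊0.00159/0.00416667⌋ = 0.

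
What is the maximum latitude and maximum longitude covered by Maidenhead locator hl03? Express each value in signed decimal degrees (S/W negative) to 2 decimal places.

24.00, -38.00

Field H=7, L=11: +7·20° lon, +11·10° lat → SW at lon -40°, lat 20°.
Square 0, 3: +0·2° lon, +3·1° lat → SW at lon -40°, lat 23°.
Cell spans 2° lon × 1° lat. NE corner is SW corner plus one full cell.
latitude 24.00, longitude -38.00.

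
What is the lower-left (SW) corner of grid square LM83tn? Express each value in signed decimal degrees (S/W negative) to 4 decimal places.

Field L=11, M=12: +11·20° lon, +12·10° lat → SW at lon 40°, lat 30°.
Square 8, 3: +8·2° lon, +3·1° lat → SW at lon 56°, lat 33°.
Subsquare t=19, n=13: +19·0.0833333° lon, +13·0.0416667° lat → SW at lon 57.5833°, lat 33.5417°.
latitude 33.5417, longitude 57.5833.

33.5417, 57.5833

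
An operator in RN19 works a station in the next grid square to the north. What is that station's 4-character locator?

RO10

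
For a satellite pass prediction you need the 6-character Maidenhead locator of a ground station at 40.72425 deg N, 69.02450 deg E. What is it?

MN40mr

Shift to the Maidenhead origin (180°W, 90°S): lon 249.0245, lat 130.7242.
Field: 249.0245/20 → 12 → M, 130.7242/10 → 13 → N; chars MN.
Square: 9.0245/2 → 4, 0.7242/1 → 0; chars 40.
Subsquare: 1.0245/0.0833333 → 12 → m, 0.7242/0.0416667 → 17 → r; chars mr.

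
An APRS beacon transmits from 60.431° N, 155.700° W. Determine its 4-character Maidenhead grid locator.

BP20

Offset from 180°W / 90°S: lon 24.30°, lat 150.43°.
Field: lon ⌊24.30/20⌋ = 1 → B; lat ⌊150.43/10⌋ = 15 → P.
Square: lon ⌊4.30/2⌋ = 2; lat ⌊0.43/1⌋ = 0.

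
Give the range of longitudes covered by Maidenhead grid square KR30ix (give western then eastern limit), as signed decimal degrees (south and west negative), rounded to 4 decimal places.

26.6667, 26.7500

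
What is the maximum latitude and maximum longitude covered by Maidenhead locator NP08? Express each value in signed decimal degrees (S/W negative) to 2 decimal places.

Field N=13, P=15: +13·20° lon, +15·10° lat → SW at lon 80°, lat 60°.
Square 0, 8: +0·2° lon, +8·1° lat → SW at lon 80°, lat 68°.
Cell spans 2° lon × 1° lat. NE corner is SW corner plus one full cell.
latitude 69.00, longitude 82.00.

69.00, 82.00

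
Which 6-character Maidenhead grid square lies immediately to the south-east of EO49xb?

Longitude subsquare x = 23; +1 → 24, wraps to 0 = a, carry into square.
Longitude square 4; +1 → 5.
Latitude subsquare b = 1; −1 → 0 = a.

EO59aa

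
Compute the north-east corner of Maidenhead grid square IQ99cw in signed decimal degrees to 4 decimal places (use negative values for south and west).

79.9583, -1.7500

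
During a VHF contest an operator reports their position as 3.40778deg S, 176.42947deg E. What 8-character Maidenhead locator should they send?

Offset from 180°W / 90°S: lon 356.42947°, lat 86.59222°.
Field: 356.42947/20 → 17 → R, 86.59222/10 → 8 → I; chars RI.
Square: 16.42947/2 → 8, 6.59222/1 → 6; chars 86.
Subsquare: 0.42947/0.0833333 → 5 → f, 0.59222/0.0416667 → 14 → o; chars fo.
Extended square: 0.01280/0.00833333 → 1, 0.00889/0.00416667 → 2; chars 12.

RI86fo12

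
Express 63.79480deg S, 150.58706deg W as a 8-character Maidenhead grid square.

BC46qe99

Offset from 180°W / 90°S: lon 29.41294°, lat 26.20520°.
Field (20°×10°, letters A–R): 29.41294/20 → 1 → B, 26.20520/10 → 2 → C; chars BC.
Square (2°×1°, digits 0–9): 9.41294/2 → 4, 6.20520/1 → 6; chars 46.
Subsquare (5′×2.5′, letters a–x): 1.41294/0.0833333 → 16 → q, 0.20520/0.0416667 → 4 → e; chars qe.
Extended square (30″×15″, digits 0–9): 0.07961/0.00833333 → 9, 0.03853/0.00416667 → 9; chars 99.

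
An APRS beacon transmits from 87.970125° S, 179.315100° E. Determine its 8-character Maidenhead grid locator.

RA92pa77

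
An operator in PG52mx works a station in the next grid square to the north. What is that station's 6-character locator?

Latitude subsquare x = 23; +1 → 24, wraps to 0 = a, carry into square.
Latitude square 2; +1 → 3.
The longitude characters are unchanged.

PG53ma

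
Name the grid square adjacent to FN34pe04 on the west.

Longitude extended square 0; −1 → -1, wraps to 9, carry into subsquare.
Longitude subsquare p = 15; −1 → 14 = o.
The latitude characters are unchanged.

FN34oe94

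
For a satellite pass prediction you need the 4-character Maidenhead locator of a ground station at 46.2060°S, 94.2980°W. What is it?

Shift to the Maidenhead origin (180°W, 90°S): lon 85.70, lat 43.79.
Field: 85.70/20 → 4 → E, 43.79/10 → 4 → E; chars EE.
Square: 5.70/2 → 2, 3.79/1 → 3; chars 23.

EE23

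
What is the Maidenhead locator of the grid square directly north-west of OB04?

Longitude square 0; −1 → -1, wraps to 9, carry into field.
Longitude field O = 14; −1 → 13 = N.
Latitude square 4; +1 → 5.

NB95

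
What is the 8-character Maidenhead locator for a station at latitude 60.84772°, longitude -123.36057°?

Shift to the Maidenhead origin (180°W, 90°S): lon 56.63943, lat 150.84772.
Field: lon ⌊56.63943/20⌋ = 2 → C; lat ⌊150.84772/10⌋ = 15 → P.
Square: lon ⌊16.63943/2⌋ = 8; lat ⌊0.84772/1⌋ = 0.
Subsquare: lon ⌊0.63943/0.0833333⌋ = 7 → h; lat ⌊0.84772/0.0416667⌋ = 20 → u.
Extended square: lon ⌊0.05610/0.00833333⌋ = 6; lat ⌊0.01439/0.00416667⌋ = 3.

CP80hu63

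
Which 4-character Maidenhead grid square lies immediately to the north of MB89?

MC80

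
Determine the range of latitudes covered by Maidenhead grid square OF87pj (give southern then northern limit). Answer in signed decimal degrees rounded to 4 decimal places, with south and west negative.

-32.6250, -32.5833

Field O=14, F=5: +14·20° lon, +5·10° lat → SW at lon 100°, lat -40°.
Square 8, 7: +8·2° lon, +7·1° lat → SW at lon 116°, lat -33°.
Subsquare p=15, j=9: +15·0.0833333° lon, +9·0.0416667° lat → SW at lon 117.25°, lat -32.625°.
Cell spans 0.0833333° lon × 0.0416667° lat.
south -32.6250, north -32.5833.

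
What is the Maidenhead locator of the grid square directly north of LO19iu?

LO19iv

Latitude subsquare u = 20; +1 → 21 = v.
The longitude characters are unchanged.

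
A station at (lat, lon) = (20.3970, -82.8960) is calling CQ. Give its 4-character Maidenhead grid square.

EL80

Offset from 180°W / 90°S: lon 97.10°, lat 110.40°.
Field (20°×10°, letters A–R): 97.10/20 → 4 → E, 110.40/10 → 11 → L; chars EL.
Square (2°×1°, digits 0–9): 17.10/2 → 8, 0.40/1 → 0; chars 80.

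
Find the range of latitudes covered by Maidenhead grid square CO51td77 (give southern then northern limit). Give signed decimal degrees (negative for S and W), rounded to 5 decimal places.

51.15417, 51.15833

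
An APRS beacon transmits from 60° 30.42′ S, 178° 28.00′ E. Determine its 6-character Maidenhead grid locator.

RC99fl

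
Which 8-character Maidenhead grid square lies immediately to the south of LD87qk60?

Latitude extended square 0; −1 → -1, wraps to 9, carry into subsquare.
Latitude subsquare k = 10; −1 → 9 = j.
The longitude characters are unchanged.

LD87qj69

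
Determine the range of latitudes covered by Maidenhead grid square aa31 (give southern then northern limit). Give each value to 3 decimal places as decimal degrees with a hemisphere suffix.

89.000° S, 88.000° S

Field A=0, A=0: +0·20° lon, +0·10° lat → SW at lon -180°, lat -90°.
Square 3, 1: +3·2° lon, +1·1° lat → SW at lon -174°, lat -89°.
Cell spans 2° lon × 1° lat.
south 89.000° S, north 88.000° S.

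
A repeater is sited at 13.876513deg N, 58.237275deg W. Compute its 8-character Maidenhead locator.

GK03vv10

Add 180° to longitude and 90° to latitude: 121.76273, 103.87651.
Field (20°×10°, letters A–R): 121.76273/20 → 6 → G, 103.87651/10 → 10 → K; chars GK.
Square (2°×1°, digits 0–9): 1.76273/2 → 0, 3.87651/1 → 3; chars 03.
Subsquare (5′×2.5′, letters a–x): 1.76273/0.0833333 → 21 → v, 0.87651/0.0416667 → 21 → v; chars vv.
Extended square (30″×15″, digits 0–9): 0.01273/0.00833333 → 1, 0.00151/0.00416667 → 0; chars 10.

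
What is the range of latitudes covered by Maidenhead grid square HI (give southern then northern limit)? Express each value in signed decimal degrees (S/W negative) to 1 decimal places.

-10.0, 0.0

Field H=7, I=8: +7·20° lon, +8·10° lat → SW at lon -40°, lat -10°.
Cell spans 20° lon × 10° lat.
south -10.0, north 0.0.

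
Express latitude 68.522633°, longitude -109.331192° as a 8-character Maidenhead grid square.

Add 180° to longitude and 90° to latitude: 70.66881, 158.52263.
Field: lon ⌊70.66881/20⌋ = 3 → D; lat ⌊158.52263/10⌋ = 15 → P.
Square: lon ⌊10.66881/2⌋ = 5; lat ⌊8.52263/1⌋ = 8.
Subsquare: lon ⌊0.66881/0.0833333⌋ = 8 → i; lat ⌊0.52263/0.0416667⌋ = 12 → m.
Extended square: lon ⌊0.00214/0.00833333⌋ = 0; lat ⌊0.02263/0.00416667⌋ = 5.

DP58im05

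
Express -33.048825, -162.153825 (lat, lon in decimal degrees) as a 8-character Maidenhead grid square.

AF86ww18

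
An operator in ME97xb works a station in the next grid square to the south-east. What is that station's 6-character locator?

Longitude subsquare x = 23; +1 → 24, wraps to 0 = a, carry into square.
Longitude square 9; +1 → 10, wraps to 0, carry into field.
Longitude field M = 12; +1 → 13 = N.
Latitude subsquare b = 1; −1 → 0 = a.

NE07aa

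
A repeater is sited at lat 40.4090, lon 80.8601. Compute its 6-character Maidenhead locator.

NN00kj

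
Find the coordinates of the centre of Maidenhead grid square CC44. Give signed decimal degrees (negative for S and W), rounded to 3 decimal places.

-65.500, -131.000

Field C=2, C=2: +2·20° lon, +2·10° lat → SW at lon -140°, lat -70°.
Square 4, 4: +4·2° lon, +4·1° lat → SW at lon -132°, lat -66°.
Cell spans 2° lon × 1° lat. Centre is SW corner plus half of each.
latitude -65.500, longitude -131.000.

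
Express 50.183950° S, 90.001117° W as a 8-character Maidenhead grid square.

ED49xt95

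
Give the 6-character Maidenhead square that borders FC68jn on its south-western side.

FC68im

Longitude subsquare j = 9; −1 → 8 = i.
Latitude subsquare n = 13; −1 → 12 = m.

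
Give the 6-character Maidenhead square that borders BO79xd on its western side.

Longitude subsquare x = 23; −1 → 22 = w.
The latitude characters are unchanged.

BO79wd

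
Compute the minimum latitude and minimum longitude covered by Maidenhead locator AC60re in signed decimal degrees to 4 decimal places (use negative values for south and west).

-69.8333, -166.5833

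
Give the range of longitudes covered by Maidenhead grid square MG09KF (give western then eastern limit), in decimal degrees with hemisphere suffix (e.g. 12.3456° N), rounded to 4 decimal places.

Field M=12, G=6: +12·20° lon, +6·10° lat → SW at lon 60°, lat -30°.
Square 0, 9: +0·2° lon, +9·1° lat → SW at lon 60°, lat -21°.
Subsquare k=10, f=5: +10·0.0833333° lon, +5·0.0416667° lat → SW at lon 60.8333°, lat -20.7917°.
Cell spans 0.0833333° lon × 0.0416667° lat.
west 60.8333° E, east 60.9167° E.

60.8333° E, 60.9167° E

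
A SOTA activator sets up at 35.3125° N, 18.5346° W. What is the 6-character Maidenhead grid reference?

Add 180° to longitude and 90° to latitude: 161.4654, 125.3125.
Field: lon ⌊161.4654/20⌋ = 8 → I; lat ⌊125.3125/10⌋ = 12 → M.
Square: lon ⌊1.4654/2⌋ = 0; lat ⌊5.3125/1⌋ = 5.
Subsquare: lon ⌊1.4654/0.0833333⌋ = 17 → r; lat ⌊0.3125/0.0416667⌋ = 7 → h.

IM05rh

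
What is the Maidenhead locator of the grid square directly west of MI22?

Longitude square 2; −1 → 1.
The latitude characters are unchanged.

MI12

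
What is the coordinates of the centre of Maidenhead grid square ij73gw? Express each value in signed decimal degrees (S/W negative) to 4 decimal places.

3.9375, -5.4583

Field I=8, J=9: +8·20° lon, +9·10° lat → SW at lon -20°, lat 0°.
Square 7, 3: +7·2° lon, +3·1° lat → SW at lon -6°, lat 3°.
Subsquare g=6, w=22: +6·0.0833333° lon, +22·0.0416667° lat → SW at lon -5.5°, lat 3.91667°.
Cell spans 0.0833333° lon × 0.0416667° lat. Centre is SW corner plus half of each.
latitude 3.9375, longitude -5.4583.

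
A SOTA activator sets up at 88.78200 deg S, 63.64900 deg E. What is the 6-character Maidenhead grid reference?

MA11tf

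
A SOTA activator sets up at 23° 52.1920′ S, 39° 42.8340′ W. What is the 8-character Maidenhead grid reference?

HG06dd41

Offset from 180°W / 90°S: lon 140.28610°, lat 66.13013°.
Field (20°×10°, letters A–R): lon ⌊140.28610/20⌋ = 7 → H; lat ⌊66.13013/10⌋ = 6 → G.
Square (2°×1°, digits 0–9): lon ⌊0.28610/2⌋ = 0; lat ⌊6.13013/1⌋ = 6.
Subsquare (5′×2.5′, letters a–x): lon ⌊0.28610/0.0833333⌋ = 3 → d; lat ⌊0.13013/0.0416667⌋ = 3 → d.
Extended square (30″×15″, digits 0–9): lon ⌊0.03610/0.00833333⌋ = 4; lat ⌊0.00513/0.00416667⌋ = 1.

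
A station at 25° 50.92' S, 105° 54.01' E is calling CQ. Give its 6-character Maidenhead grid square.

OG24wd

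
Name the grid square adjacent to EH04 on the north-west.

DH95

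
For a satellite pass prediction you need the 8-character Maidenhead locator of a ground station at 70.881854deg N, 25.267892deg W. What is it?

Shift to the Maidenhead origin (180°W, 90°S): lon 154.73211, lat 160.88185.
Field: 154.73211/20 → 7 → H, 160.88185/10 → 16 → Q; chars HQ.
Square: 14.73211/2 → 7, 0.88185/1 → 0; chars 70.
Subsquare: 0.73211/0.0833333 → 8 → i, 0.88185/0.0416667 → 21 → v; chars iv.
Extended square: 0.06544/0.00833333 → 7, 0.00685/0.00416667 → 1; chars 71.

HQ70iv71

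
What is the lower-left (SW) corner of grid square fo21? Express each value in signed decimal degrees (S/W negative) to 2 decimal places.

Field F=5, O=14: +5·20° lon, +14·10° lat → SW at lon -80°, lat 50°.
Square 2, 1: +2·2° lon, +1·1° lat → SW at lon -76°, lat 51°.
latitude 51.00, longitude -76.00.

51.00, -76.00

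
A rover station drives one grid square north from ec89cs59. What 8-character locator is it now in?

Latitude extended square 9; +1 → 10, wraps to 0, carry into subsquare.
Latitude subsquare s = 18; +1 → 19 = t.
The longitude characters are unchanged.

EC89ct50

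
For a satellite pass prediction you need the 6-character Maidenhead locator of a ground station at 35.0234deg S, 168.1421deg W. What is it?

AF54wx

Add 180° to longitude and 90° to latitude: 11.8579, 54.9766.
Field: lon ⌊11.8579/20⌋ = 0 → A; lat ⌊54.9766/10⌋ = 5 → F.
Square: lon ⌊11.8579/2⌋ = 5; lat ⌊4.9766/1⌋ = 4.
Subsquare: lon ⌊1.8579/0.0833333⌋ = 22 → w; lat ⌊0.9766/0.0416667⌋ = 23 → x.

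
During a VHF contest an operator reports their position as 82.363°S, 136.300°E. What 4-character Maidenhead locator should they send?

Offset from 180°W / 90°S: lon 316.30°, lat 7.64°.
Field: lon ⌊316.30/20⌋ = 15 → P; lat ⌊7.64/10⌋ = 0 → A.
Square: lon ⌊16.30/2⌋ = 8; lat ⌊7.64/1⌋ = 7.

PA87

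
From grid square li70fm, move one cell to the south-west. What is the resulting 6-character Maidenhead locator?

LI70el

Longitude subsquare f = 5; −1 → 4 = e.
Latitude subsquare m = 12; −1 → 11 = l.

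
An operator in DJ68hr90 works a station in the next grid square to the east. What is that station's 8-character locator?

Longitude extended square 9; +1 → 10, wraps to 0, carry into subsquare.
Longitude subsquare h = 7; +1 → 8 = i.
The latitude characters are unchanged.

DJ68ir00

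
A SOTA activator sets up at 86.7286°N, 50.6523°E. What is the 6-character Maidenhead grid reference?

LR56hr

Shift to the Maidenhead origin (180°W, 90°S): lon 230.6523, lat 176.7286.
Field: 230.6523/20 → 11 → L, 176.7286/10 → 17 → R; chars LR.
Square: 10.6523/2 → 5, 6.7286/1 → 6; chars 56.
Subsquare: 0.6523/0.0833333 → 7 → h, 0.7286/0.0416667 → 17 → r; chars hr.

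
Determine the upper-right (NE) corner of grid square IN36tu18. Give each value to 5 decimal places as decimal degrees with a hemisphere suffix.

Field I=8, N=13: +8·20° lon, +13·10° lat → SW at lon -20°, lat 40°.
Square 3, 6: +3·2° lon, +6·1° lat → SW at lon -14°, lat 46°.
Subsquare t=19, u=20: +19·0.0833333° lon, +20·0.0416667° lat → SW at lon -12.4167°, lat 46.8333°.
Extended square 1, 8: +1·0.00833333° lon, +8·0.00416667° lat → SW at lon -12.4083°, lat 46.8667°.
Cell spans 0.00833333° lon × 0.00416667° lat. NE corner is SW corner plus one full cell.
latitude 46.87083° N, longitude 12.40000° W.

46.87083° N, 12.40000° W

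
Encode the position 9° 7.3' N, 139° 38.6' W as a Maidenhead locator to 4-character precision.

Add 180° to longitude and 90° to latitude: 40.36, 99.12.
Field: lon ⌊40.36/20⌋ = 2 → C; lat ⌊99.12/10⌋ = 9 → J.
Square: lon ⌊0.36/2⌋ = 0; lat ⌊9.12/1⌋ = 9.

CJ09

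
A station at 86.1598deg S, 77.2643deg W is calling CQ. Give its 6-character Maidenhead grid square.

Shift to the Maidenhead origin (180°W, 90°S): lon 102.7357, lat 3.8402.
Field: 102.7357/20 → 5 → F, 3.8402/10 → 0 → A; chars FA.
Square: 2.7357/2 → 1, 3.8402/1 → 3; chars 13.
Subsquare: 0.7357/0.0833333 → 8 → i, 0.8402/0.0416667 → 20 → u; chars iu.

FA13iu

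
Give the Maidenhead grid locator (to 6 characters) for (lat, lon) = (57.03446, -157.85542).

Offset from 180°W / 90°S: lon 22.1446°, lat 147.0345°.
Field: 22.1446/20 → 1 → B, 147.0345/10 → 14 → O; chars BO.
Square: 2.1446/2 → 1, 7.0345/1 → 7; chars 17.
Subsquare: 0.1446/0.0833333 → 1 → b, 0.0345/0.0416667 → 0 → a; chars ba.

BO17ba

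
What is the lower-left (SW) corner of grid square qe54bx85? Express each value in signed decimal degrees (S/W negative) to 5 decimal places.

-45.02083, 150.15000

Field Q=16, E=4: +16·20° lon, +4·10° lat → SW at lon 140°, lat -50°.
Square 5, 4: +5·2° lon, +4·1° lat → SW at lon 150°, lat -46°.
Subsquare b=1, x=23: +1·0.0833333° lon, +23·0.0416667° lat → SW at lon 150.083°, lat -45.0417°.
Extended square 8, 5: +8·0.00833333° lon, +5·0.00416667° lat → SW at lon 150.15°, lat -45.0208°.
latitude -45.02083, longitude 150.15000.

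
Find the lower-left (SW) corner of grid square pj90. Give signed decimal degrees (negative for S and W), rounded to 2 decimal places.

0.00, 138.00

Field P=15, J=9: +15·20° lon, +9·10° lat → SW at lon 120°, lat 0°.
Square 9, 0: +9·2° lon, +0·1° lat → SW at lon 138°, lat 0°.
latitude 0.00, longitude 138.00.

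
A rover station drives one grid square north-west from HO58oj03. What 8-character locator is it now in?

HO58nj94

Longitude extended square 0; −1 → -1, wraps to 9, carry into subsquare.
Longitude subsquare o = 14; −1 → 13 = n.
Latitude extended square 3; +1 → 4.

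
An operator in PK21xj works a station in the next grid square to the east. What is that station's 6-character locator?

PK31aj

Longitude subsquare x = 23; +1 → 24, wraps to 0 = a, carry into square.
Longitude square 2; +1 → 3.
The latitude characters are unchanged.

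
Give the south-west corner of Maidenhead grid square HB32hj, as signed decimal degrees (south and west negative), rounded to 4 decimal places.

Field H=7, B=1: +7·20° lon, +1·10° lat → SW at lon -40°, lat -80°.
Square 3, 2: +3·2° lon, +2·1° lat → SW at lon -34°, lat -78°.
Subsquare h=7, j=9: +7·0.0833333° lon, +9·0.0416667° lat → SW at lon -33.4167°, lat -77.625°.
latitude -77.6250, longitude -33.4167.

-77.6250, -33.4167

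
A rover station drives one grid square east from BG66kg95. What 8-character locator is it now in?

BG66lg05

Longitude extended square 9; +1 → 10, wraps to 0, carry into subsquare.
Longitude subsquare k = 10; +1 → 11 = l.
The latitude characters are unchanged.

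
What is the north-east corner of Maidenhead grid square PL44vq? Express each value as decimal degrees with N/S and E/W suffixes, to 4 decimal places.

24.7083° N, 129.8333° E

Field P=15, L=11: +15·20° lon, +11·10° lat → SW at lon 120°, lat 20°.
Square 4, 4: +4·2° lon, +4·1° lat → SW at lon 128°, lat 24°.
Subsquare v=21, q=16: +21·0.0833333° lon, +16·0.0416667° lat → SW at lon 129.75°, lat 24.6667°.
Cell spans 0.0833333° lon × 0.0416667° lat. NE corner is SW corner plus one full cell.
latitude 24.7083° N, longitude 129.8333° E.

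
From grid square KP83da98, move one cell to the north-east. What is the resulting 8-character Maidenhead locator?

KP83ea09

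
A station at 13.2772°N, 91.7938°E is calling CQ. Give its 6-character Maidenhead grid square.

NK53vg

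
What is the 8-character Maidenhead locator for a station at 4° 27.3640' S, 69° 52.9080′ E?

MI45wn50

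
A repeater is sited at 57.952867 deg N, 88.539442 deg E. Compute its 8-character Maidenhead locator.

NO47gw48

Shift to the Maidenhead origin (180°W, 90°S): lon 268.53944, lat 147.95287.
Field: 268.53944/20 → 13 → N, 147.95287/10 → 14 → O; chars NO.
Square: 8.53944/2 → 4, 7.95287/1 → 7; chars 47.
Subsquare: 0.53944/0.0833333 → 6 → g, 0.95287/0.0416667 → 22 → w; chars gw.
Extended square: 0.03944/0.00833333 → 4, 0.03620/0.00416667 → 8; chars 48.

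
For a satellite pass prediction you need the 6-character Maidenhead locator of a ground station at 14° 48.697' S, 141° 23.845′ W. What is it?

Add 180° to longitude and 90° to latitude: 38.6026, 75.1884.
Field (20°×10°, letters A–R): lon ⌊38.6026/20⌋ = 1 → B; lat ⌊75.1884/10⌋ = 7 → H.
Square (2°×1°, digits 0–9): lon ⌊18.6026/2⌋ = 9; lat ⌊5.1884/1⌋ = 5.
Subsquare (5′×2.5′, letters a–x): lon ⌊0.6026/0.0833333⌋ = 7 → h; lat ⌊0.1884/0.0416667⌋ = 4 → e.

BH95he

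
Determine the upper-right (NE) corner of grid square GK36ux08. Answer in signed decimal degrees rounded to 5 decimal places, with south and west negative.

16.99583, -52.32500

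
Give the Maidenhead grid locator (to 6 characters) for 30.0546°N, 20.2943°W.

HM90ub

Offset from 180°W / 90°S: lon 159.7057°, lat 120.0546°.
Field (20°×10°, letters A–R): 159.7057/20 → 7 → H, 120.0546/10 → 12 → M; chars HM.
Square (2°×1°, digits 0–9): 19.7057/2 → 9, 0.0546/1 → 0; chars 90.
Subsquare (5′×2.5′, letters a–x): 1.7057/0.0833333 → 20 → u, 0.0546/0.0416667 → 1 → b; chars ub.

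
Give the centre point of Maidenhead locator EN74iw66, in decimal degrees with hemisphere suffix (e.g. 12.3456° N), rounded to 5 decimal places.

44.94375° N, 85.27917° W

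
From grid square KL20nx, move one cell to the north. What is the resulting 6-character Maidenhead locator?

Latitude subsquare x = 23; +1 → 24, wraps to 0 = a, carry into square.
Latitude square 0; +1 → 1.
The longitude characters are unchanged.

KL21na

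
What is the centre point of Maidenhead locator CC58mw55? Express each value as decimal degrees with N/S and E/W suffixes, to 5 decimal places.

61.06042° S, 128.95417° W

Field C=2, C=2: +2·20° lon, +2·10° lat → SW at lon -140°, lat -70°.
Square 5, 8: +5·2° lon, +8·1° lat → SW at lon -130°, lat -62°.
Subsquare m=12, w=22: +12·0.0833333° lon, +22·0.0416667° lat → SW at lon -129°, lat -61.0833°.
Extended square 5, 5: +5·0.00833333° lon, +5·0.00416667° lat → SW at lon -128.958°, lat -61.0625°.
Cell spans 0.00833333° lon × 0.00416667° lat. Centre is SW corner plus half of each.
latitude 61.06042° S, longitude 128.95417° W.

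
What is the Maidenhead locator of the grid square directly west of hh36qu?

Longitude subsquare q = 16; −1 → 15 = p.
The latitude characters are unchanged.

HH36pu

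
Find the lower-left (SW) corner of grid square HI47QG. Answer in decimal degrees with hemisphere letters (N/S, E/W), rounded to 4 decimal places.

2.7500° S, 30.6667° W

Field H=7, I=8: +7·20° lon, +8·10° lat → SW at lon -40°, lat -10°.
Square 4, 7: +4·2° lon, +7·1° lat → SW at lon -32°, lat -3°.
Subsquare q=16, g=6: +16·0.0833333° lon, +6·0.0416667° lat → SW at lon -30.6667°, lat -2.75°.
latitude 2.7500° S, longitude 30.6667° W.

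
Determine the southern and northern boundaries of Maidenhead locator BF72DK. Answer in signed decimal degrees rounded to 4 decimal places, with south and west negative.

Field B=1, F=5: +1·20° lon, +5·10° lat → SW at lon -160°, lat -40°.
Square 7, 2: +7·2° lon, +2·1° lat → SW at lon -146°, lat -38°.
Subsquare d=3, k=10: +3·0.0833333° lon, +10·0.0416667° lat → SW at lon -145.75°, lat -37.5833°.
Cell spans 0.0833333° lon × 0.0416667° lat.
south -37.5833, north -37.5417.

-37.5833, -37.5417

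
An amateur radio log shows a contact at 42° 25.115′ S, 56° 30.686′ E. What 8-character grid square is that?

LE87gn19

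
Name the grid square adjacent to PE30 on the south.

Latitude square 0; −1 → -1, wraps to 9, carry into field.
Latitude field E = 4; −1 → 3 = D.
The longitude characters are unchanged.

PD39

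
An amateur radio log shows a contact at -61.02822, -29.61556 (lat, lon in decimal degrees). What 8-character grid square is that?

Add 180° to longitude and 90° to latitude: 150.38444, 28.97178.
Field (20°×10°, letters A–R): lon ⌊150.38444/20⌋ = 7 → H; lat ⌊28.97178/10⌋ = 2 → C.
Square (2°×1°, digits 0–9): lon ⌊10.38444/2⌋ = 5; lat ⌊8.97178/1⌋ = 8.
Subsquare (5′×2.5′, letters a–x): lon ⌊0.38444/0.0833333⌋ = 4 → e; lat ⌊0.97178/0.0416667⌋ = 23 → x.
Extended square (30″×15″, digits 0–9): lon ⌊0.05111/0.00833333⌋ = 6; lat ⌊0.01345/0.00416667⌋ = 3.

HC58ex63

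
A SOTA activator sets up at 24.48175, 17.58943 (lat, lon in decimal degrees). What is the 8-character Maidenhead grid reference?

Offset from 180°W / 90°S: lon 197.58943°, lat 114.48175°.
Field: 197.58943/20 → 9 → J, 114.48175/10 → 11 → L; chars JL.
Square: 17.58943/2 → 8, 4.48175/1 → 4; chars 84.
Subsquare: 1.58943/0.0833333 → 19 → t, 0.48175/0.0416667 → 11 → l; chars tl.
Extended square: 0.00610/0.00833333 → 0, 0.02342/0.00416667 → 5; chars 05.

JL84tl05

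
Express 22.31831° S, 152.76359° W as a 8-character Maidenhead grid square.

BG37oq83

Offset from 180°W / 90°S: lon 27.23641°, lat 67.68169°.
Field: lon ⌊27.23641/20⌋ = 1 → B; lat ⌊67.68169/10⌋ = 6 → G.
Square: lon ⌊7.23641/2⌋ = 3; lat ⌊7.68169/1⌋ = 7.
Subsquare: lon ⌊1.23641/0.0833333⌋ = 14 → o; lat ⌊0.68169/0.0416667⌋ = 16 → q.
Extended square: lon ⌊0.06974/0.00833333⌋ = 8; lat ⌊0.01502/0.00416667⌋ = 3.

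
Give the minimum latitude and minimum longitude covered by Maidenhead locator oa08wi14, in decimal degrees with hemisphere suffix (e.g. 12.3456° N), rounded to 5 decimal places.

81.65000° S, 101.84167° E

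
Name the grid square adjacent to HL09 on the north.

HM00

Latitude square 9; +1 → 10, wraps to 0, carry into field.
Latitude field L = 11; +1 → 12 = M.
The longitude characters are unchanged.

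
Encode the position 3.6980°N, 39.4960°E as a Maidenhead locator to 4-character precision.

KJ93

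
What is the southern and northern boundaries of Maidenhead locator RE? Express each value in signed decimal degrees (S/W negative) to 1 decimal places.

Field R=17, E=4: +17·20° lon, +4·10° lat → SW at lon 160°, lat -50°.
Cell spans 20° lon × 10° lat.
south -50.0, north -40.0.

-50.0, -40.0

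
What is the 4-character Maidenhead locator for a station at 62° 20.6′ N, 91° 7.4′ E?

NP52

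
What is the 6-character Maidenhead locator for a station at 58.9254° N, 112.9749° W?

DO38mw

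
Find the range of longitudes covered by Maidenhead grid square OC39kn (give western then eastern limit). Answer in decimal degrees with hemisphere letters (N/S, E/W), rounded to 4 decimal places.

106.8333° E, 106.9167° E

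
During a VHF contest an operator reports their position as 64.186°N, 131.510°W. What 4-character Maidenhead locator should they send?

CP44

Add 180° to longitude and 90° to latitude: 48.49, 154.19.
Field: lon ⌊48.49/20⌋ = 2 → C; lat ⌊154.19/10⌋ = 15 → P.
Square: lon ⌊8.49/2⌋ = 4; lat ⌊4.19/1⌋ = 4.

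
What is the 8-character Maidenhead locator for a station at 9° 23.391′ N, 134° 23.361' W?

Offset from 180°W / 90°S: lon 45.61065°, lat 99.38985°.
Field: lon ⌊45.61065/20⌋ = 2 → C; lat ⌊99.38985/10⌋ = 9 → J.
Square: lon ⌊5.61065/2⌋ = 2; lat ⌊9.38985/1⌋ = 9.
Subsquare: lon ⌊1.61065/0.0833333⌋ = 19 → t; lat ⌊0.38985/0.0416667⌋ = 9 → j.
Extended square: lon ⌊0.02732/0.00833333⌋ = 3; lat ⌊0.01485/0.00416667⌋ = 3.

CJ29tj33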